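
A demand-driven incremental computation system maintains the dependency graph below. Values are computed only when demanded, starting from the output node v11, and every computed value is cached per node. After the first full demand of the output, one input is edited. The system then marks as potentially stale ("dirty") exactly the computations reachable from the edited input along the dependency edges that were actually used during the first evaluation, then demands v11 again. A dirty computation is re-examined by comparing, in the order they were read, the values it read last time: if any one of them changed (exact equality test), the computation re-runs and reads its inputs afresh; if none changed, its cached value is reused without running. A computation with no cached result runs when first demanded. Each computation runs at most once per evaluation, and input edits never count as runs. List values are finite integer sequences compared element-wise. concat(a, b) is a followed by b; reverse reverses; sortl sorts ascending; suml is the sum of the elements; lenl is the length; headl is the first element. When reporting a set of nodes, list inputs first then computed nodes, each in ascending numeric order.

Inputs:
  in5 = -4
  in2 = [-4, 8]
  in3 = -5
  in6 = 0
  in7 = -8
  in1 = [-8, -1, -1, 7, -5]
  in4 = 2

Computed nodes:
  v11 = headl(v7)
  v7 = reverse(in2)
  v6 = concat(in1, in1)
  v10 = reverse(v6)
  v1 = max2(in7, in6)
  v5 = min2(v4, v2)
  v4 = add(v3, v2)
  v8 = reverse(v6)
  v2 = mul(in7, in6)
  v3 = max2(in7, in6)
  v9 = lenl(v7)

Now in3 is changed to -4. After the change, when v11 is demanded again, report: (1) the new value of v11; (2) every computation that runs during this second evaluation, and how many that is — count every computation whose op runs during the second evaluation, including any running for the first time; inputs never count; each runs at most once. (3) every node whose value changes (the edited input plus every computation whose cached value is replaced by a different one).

First evaluation (everything demanded from the output):
  v7 = reverse([-4, 8]) = [8, -4]
  v11 = headl([8, -4]) = 8

Propagation after the edit:
  in3 feeds no computation that the output demands — nothing is marked dirty and nothing runs.

Key observation: in3 is never demanded by the output, so the edit triggers no recomputation at all.

New value of v11: 8.
Computations that run: none — 0 in total.
Values that change: in3.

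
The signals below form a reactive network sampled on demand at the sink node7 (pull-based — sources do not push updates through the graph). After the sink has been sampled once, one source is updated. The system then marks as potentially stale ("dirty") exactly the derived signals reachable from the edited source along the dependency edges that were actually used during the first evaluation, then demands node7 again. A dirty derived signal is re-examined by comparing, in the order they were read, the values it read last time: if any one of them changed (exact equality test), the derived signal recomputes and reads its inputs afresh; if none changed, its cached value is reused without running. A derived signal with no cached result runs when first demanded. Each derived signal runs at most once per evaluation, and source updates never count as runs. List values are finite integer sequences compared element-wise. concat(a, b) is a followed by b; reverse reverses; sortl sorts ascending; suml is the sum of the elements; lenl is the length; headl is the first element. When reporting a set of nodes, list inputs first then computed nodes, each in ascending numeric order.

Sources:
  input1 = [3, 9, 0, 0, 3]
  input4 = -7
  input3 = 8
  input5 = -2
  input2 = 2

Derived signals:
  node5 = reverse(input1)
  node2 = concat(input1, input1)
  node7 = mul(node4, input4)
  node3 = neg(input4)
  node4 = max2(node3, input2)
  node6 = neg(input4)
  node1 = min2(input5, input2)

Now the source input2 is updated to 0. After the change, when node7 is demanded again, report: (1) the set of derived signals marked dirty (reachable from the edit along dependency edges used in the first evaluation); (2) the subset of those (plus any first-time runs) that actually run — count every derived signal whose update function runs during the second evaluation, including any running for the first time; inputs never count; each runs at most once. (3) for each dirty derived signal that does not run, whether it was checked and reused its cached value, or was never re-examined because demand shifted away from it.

Initial pass — values computed on the first demand:
  node3 = neg(-7) = 7
  node4 = max2(7, 2) = 7
  node7 = mul(7, -7) = -49

Second demand — change propagation:
  node4: re-runs because input2 2->0; new result 7 (unchanged).
  node7: re-examined; everything it read last time is the same (node4 unchanged, input4 unchanged) — cache -49 kept, no run.

The important point: node4 recomputes to an identical value, and the output ends up unchanged.

Dirty set: node4, node7.
Run set: node4 (1 run).
Re-examined without running (cache reused): node7.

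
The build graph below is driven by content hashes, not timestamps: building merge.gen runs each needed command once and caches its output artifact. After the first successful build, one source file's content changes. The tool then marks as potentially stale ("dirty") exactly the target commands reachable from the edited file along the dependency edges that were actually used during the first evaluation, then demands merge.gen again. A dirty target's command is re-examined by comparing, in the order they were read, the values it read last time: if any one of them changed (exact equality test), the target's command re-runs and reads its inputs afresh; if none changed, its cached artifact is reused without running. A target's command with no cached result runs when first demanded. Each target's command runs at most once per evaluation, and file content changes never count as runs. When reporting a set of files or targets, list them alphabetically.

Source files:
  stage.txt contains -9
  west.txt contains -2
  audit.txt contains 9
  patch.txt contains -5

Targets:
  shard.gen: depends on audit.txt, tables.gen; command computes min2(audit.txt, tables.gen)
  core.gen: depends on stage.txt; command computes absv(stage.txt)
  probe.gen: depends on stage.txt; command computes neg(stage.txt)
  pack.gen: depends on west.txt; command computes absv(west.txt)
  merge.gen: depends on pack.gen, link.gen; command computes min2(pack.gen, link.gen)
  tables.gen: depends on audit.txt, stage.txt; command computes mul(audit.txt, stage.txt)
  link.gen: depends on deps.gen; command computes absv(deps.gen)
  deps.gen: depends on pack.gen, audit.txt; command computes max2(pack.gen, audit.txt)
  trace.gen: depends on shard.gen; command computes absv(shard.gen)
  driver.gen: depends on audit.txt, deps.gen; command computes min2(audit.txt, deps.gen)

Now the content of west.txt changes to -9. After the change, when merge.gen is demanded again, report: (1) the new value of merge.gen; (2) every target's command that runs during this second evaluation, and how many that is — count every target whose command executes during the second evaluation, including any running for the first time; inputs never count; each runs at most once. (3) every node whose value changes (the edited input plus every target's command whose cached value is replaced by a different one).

merge.gen now evaluates to 9.
Run set: deps.gen, merge.gen, pack.gen (3 run).
Changed values: merge.gen, pack.gen, west.txt.
The important point: at link.gen every value read last time is unchanged, so the dirty flag clears without a run.

Initial pass — values computed on the first demand:
  pack.gen = absv(-2) = 2
  deps.gen = max2(2, 9) = 9
  link.gen = absv(9) = 9
  merge.gen = min2(2, 9) = 2

Second demand — change propagation:
  pack.gen: re-runs because west.txt -2->-9; new result 9.
  deps.gen: re-runs because pack.gen 2->9; new result 9 (unchanged).
  link.gen: re-examined; everything it read last time is the same (deps.gen unchanged) — cache 9 kept, no run.
  merge.gen: re-runs because pack.gen 2->9; new result 9.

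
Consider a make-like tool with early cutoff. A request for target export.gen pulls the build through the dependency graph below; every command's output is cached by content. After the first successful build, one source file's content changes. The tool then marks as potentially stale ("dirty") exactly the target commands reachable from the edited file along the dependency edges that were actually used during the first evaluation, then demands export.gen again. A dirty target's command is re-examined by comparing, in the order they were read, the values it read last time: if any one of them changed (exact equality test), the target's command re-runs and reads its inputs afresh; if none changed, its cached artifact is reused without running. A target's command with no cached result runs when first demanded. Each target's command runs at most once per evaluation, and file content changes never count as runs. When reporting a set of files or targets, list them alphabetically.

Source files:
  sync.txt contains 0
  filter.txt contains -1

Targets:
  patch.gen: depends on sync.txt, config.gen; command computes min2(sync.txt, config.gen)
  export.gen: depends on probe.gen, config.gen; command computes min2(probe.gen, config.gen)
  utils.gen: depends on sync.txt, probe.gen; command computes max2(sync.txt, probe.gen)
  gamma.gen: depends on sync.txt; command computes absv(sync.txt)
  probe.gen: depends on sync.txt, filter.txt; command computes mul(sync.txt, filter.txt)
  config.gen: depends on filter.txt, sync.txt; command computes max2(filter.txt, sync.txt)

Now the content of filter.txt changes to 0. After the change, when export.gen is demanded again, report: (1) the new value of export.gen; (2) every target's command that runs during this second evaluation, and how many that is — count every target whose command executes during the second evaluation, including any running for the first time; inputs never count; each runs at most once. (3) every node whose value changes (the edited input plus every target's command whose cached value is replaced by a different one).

Demanding export.gen again yields 0.
2 target commands run: config.gen, probe.gen.
The nodes whose values change: filter.txt.
Note where the cutoff bites: export.gen is checked, finds nothing changed, and keeps its cache.

First demand of the output computes:
  config.gen = max2(-1, 0) = 0
  probe.gen = mul(0, -1) = 0
  export.gen = min2(0, 0) = 0

After the edit, cleaning proceeds:
  config.gen: a read changed (filter.txt -1->0) — executes, giving 0 — identical to its old value.
  probe.gen: a read changed (filter.txt -1->0) — executes, giving 0 — identical to its old value.
  export.gen: dirty, but its reads are unchanged (probe.gen unchanged, config.gen unchanged); cached 0 stands.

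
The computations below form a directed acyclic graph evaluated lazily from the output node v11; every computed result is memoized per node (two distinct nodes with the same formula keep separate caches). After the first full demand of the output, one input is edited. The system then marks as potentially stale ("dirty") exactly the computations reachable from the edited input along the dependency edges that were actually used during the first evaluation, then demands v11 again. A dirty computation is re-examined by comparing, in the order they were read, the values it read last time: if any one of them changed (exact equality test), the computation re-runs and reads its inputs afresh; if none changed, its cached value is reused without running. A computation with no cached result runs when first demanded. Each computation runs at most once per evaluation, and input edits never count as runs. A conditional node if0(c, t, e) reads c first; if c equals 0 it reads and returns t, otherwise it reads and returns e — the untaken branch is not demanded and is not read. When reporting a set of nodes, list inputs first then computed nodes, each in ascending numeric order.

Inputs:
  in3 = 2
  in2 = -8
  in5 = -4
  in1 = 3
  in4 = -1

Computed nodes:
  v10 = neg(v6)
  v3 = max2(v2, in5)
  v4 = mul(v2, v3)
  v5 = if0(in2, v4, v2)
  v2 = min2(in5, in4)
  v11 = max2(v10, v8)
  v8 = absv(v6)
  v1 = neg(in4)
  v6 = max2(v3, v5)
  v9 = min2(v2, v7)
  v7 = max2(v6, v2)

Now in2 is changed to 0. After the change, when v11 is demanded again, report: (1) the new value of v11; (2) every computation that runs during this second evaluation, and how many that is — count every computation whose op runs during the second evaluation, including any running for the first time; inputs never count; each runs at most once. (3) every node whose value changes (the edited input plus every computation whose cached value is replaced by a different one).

Demanding v11 again yields 16.
6 computations run: v4, v5, v6, v8, v10, v11.
The nodes whose values change: in2, v5, v6, v8, v10, v11.
Note the branch switch — v4 had no cache and runs now for the first time.

First demand of the output computes:
  v2 = min2(-4, -1) = -4
  v3 = max2(-4, -4) = -4
  v5 = if0(in2=-8 -> else branch v2) = -4
  v6 = max2(-4, -4) = -4
  v8 = absv(-4) = 4
  v10 = neg(-4) = 4
  v11 = max2(4, 4) = 4

After the edit, cleaning proceeds:
  v4: had never run; runs now, result 16.
  v5: a read changed (in2 -8->0) — executes, giving 16.
  v6: a read changed (v5 -4->16) — executes, giving 16.
  v8: a read changed (v6 -4->16) — executes, giving 16.
  v10: a read changed (v6 -4->16) — executes, giving -16.
  v11: a read changed (v10 4->-16; v8 4->16) — executes, giving 16.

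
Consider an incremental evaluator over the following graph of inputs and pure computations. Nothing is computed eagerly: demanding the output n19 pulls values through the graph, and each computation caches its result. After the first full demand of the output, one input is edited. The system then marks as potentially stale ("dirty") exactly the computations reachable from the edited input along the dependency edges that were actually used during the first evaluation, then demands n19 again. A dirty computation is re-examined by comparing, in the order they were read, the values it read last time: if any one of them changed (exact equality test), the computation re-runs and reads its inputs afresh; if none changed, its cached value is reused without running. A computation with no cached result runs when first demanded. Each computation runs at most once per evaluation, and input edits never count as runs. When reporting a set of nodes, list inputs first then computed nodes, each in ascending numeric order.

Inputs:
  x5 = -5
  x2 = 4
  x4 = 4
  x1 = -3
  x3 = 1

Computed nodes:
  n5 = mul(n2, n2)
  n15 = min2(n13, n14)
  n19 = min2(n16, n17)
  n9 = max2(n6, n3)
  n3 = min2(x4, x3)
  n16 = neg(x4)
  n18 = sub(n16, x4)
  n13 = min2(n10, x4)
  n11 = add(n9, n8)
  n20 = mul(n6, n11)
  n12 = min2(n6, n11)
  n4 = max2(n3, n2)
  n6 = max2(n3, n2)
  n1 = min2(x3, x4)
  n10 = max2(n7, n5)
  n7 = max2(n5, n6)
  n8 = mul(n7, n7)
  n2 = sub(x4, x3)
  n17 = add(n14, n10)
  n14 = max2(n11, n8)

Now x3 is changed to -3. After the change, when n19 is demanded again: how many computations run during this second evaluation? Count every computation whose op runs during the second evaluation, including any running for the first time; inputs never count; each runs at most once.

Run set: n2, n3, n5, n6, n7, n8, n9, n10, n11, n14, n17, n19 (12 run).

Initial pass — values computed on the first demand:
  n2 = sub(4, 1) = 3
  n3 = min2(4, 1) = 1
  n5 = mul(3, 3) = 9
  n6 = max2(1, 3) = 3
  n7 = max2(9, 3) = 9
  n8 = mul(9, 9) = 81
  n9 = max2(3, 1) = 3
  n10 = max2(9, 9) = 9
  n11 = add(3, 81) = 84
  n14 = max2(84, 81) = 84
  n16 = neg(4) = -4
  n17 = add(84, 9) = 93
  n19 = min2(-4, 93) = -4

Second demand — change propagation:
  n2: re-runs because x3 1->-3; new result 7.
  n3: re-runs because x3 1->-3; new result -3.
  n5: re-runs because n2 3->7; n2 3->7; new result 49.
  n6: re-runs because n3 1->-3; n2 3->7; new result 7.
  n7: re-runs because n5 9->49; n6 3->7; new result 49.
  n8: re-runs because n7 9->49; n7 9->49; new result 2401.
  n9: re-runs because n6 3->7; n3 1->-3; new result 7.
  n10: re-runs because n7 9->49; n5 9->49; new result 49.
  n11: re-runs because n9 3->7; n8 81->2401; new result 2408.
  n14: re-runs because n11 84->2408; n8 81->2401; new result 2408.
  n17: re-runs because n14 84->2408; n10 9->49; new result 2457.
  n19: re-runs because n17 93->2457; new result -4 (unchanged).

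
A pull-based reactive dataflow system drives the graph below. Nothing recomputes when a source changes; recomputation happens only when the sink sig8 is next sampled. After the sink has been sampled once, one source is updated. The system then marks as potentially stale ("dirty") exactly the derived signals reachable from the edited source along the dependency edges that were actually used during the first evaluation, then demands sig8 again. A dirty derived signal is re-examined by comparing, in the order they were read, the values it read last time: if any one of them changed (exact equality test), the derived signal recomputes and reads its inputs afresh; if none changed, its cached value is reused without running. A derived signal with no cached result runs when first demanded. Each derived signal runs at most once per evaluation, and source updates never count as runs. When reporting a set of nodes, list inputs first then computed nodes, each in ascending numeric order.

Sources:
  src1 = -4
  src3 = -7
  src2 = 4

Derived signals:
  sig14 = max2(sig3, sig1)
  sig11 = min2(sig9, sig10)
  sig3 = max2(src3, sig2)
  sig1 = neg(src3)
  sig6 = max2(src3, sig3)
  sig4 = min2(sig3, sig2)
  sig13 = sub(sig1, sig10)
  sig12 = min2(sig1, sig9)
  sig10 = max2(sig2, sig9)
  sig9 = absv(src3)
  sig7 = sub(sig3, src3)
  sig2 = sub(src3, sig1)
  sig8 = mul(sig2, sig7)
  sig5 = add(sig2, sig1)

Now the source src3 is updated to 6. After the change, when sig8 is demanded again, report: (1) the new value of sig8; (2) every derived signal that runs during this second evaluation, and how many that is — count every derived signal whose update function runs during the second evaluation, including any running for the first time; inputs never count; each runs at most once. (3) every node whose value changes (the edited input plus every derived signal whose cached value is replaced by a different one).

First evaluation (everything demanded from the output):
  sig1 = neg(-7) = 7
  sig2 = sub(-7, 7) = -14
  sig3 = max2(-7, -14) = -7
  sig7 = sub(-7, -7) = 0
  sig8 = mul(-14, 0) = 0

Propagation after the edit:
  sig1: runs — src3 -7->6; result -6.
  sig2: runs — src3 -7->6; sig1 7->-6; result 12.
  sig3: runs — src3 -7->6; sig2 -14->12; result 12.
  sig7: runs — sig3 -7->12; src3 -7->6; result 6.
  sig8: runs — sig2 -14->12; sig7 0->6; result 72.

New value of sig8: 72.
Derived signals that run: sig1, sig2, sig3, sig7, sig8 — 5 in total.
Values that change: src3, sig1, sig2, sig3, sig7, sig8.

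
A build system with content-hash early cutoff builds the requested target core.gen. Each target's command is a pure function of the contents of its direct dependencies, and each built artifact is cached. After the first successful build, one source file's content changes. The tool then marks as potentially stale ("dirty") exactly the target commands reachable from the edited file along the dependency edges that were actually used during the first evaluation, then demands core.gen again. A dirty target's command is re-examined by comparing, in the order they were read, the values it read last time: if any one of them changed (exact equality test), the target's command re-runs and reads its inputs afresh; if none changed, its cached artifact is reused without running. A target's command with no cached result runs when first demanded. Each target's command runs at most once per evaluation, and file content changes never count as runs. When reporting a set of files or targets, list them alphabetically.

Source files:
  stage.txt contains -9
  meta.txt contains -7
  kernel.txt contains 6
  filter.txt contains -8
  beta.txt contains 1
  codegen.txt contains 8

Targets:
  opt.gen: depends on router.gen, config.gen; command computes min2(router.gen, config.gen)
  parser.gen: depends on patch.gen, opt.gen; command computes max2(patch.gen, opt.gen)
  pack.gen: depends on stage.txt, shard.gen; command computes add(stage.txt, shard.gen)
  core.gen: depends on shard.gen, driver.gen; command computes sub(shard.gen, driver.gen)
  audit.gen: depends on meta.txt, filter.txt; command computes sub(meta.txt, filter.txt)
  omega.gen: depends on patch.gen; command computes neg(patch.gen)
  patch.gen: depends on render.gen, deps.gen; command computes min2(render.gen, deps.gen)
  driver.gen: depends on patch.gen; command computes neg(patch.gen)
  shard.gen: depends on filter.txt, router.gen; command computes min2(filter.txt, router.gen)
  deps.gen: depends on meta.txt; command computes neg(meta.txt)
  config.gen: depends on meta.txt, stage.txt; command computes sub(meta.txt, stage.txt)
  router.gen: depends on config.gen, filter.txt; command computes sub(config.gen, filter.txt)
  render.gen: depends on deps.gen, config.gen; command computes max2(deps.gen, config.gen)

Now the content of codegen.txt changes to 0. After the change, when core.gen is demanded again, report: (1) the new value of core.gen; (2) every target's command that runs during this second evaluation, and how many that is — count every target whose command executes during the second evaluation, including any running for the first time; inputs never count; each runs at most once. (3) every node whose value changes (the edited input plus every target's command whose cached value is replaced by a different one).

First evaluation (everything demanded from the output):
  config.gen = sub(-7, -9) = 2
  deps.gen = neg(-7) = 7
  render.gen = max2(7, 2) = 7
  patch.gen = min2(7, 7) = 7
  driver.gen = neg(7) = -7
  router.gen = sub(2, -8) = 10
  shard.gen = min2(-8, 10) = -8
  core.gen = sub(-8, -7) = -1

Propagation after the edit:
  codegen.txt feeds no computation that the output demands — nothing is marked dirty and nothing runs.

Key observation: codegen.txt is never demanded by the output, so the edit triggers no recomputation at all.

New value of core.gen: -1.
Target commands that run: none — 0 in total.
Values that change: codegen.txt.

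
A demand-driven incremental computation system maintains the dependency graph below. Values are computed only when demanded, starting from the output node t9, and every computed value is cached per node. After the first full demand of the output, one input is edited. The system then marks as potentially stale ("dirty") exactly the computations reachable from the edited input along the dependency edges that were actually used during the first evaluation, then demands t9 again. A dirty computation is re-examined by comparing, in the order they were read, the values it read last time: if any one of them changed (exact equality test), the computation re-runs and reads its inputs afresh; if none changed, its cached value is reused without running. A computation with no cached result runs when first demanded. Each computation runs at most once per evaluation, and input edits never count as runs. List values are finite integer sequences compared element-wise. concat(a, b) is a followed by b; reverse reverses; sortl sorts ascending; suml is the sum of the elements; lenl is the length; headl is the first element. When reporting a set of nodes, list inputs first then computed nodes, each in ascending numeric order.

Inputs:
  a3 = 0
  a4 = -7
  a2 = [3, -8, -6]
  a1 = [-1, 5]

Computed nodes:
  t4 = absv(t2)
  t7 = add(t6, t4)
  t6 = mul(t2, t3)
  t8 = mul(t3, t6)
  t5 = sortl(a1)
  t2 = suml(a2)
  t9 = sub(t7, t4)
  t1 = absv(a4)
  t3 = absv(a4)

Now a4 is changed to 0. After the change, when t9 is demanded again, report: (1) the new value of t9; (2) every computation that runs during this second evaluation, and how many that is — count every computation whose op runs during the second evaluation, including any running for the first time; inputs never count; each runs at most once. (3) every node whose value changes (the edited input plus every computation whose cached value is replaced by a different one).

First evaluation (everything demanded from the output):
  t2 = suml([3, -8, -6]) = -11
  t3 = absv(-7) = 7
  t4 = absv(-11) = 11
  t6 = mul(-11, 7) = -77
  t7 = add(-77, 11) = -66
  t9 = sub(-66, 11) = -77

Propagation after the edit:
  t3: runs — a4 -7->0; result 0.
  t6: runs — t3 7->0; result 0.
  t7: runs — t6 -77->0; result 11.
  t9: runs — t7 -66->11; result 0.

New value of t9: 0.
Computations that run: t3, t6, t7, t9 — 4 in total.
Values that change: a4, t3, t6, t7, t9.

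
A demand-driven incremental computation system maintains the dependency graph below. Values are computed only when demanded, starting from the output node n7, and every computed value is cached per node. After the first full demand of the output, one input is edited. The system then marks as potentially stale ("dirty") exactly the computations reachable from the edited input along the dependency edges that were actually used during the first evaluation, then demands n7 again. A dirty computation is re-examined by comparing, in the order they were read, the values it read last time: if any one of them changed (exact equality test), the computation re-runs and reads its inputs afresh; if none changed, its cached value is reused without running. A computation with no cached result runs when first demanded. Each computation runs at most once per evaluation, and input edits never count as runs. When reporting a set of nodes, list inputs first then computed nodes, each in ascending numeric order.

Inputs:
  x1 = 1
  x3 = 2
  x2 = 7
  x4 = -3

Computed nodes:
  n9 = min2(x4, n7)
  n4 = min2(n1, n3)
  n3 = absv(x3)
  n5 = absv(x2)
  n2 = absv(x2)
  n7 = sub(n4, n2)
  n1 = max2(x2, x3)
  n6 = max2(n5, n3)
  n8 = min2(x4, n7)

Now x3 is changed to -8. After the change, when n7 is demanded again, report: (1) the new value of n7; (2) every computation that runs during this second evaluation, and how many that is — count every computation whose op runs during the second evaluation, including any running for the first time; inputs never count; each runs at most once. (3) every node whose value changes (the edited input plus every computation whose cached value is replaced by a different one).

New value of n7: 0.
Computations that run: n1, n3, n4, n7 — 4 in total.
Values that change: x3, n3, n4, n7.

First evaluation (everything demanded from the output):
  n1 = max2(7, 2) = 7
  n2 = absv(7) = 7
  n3 = absv(2) = 2
  n4 = min2(7, 2) = 2
  n7 = sub(2, 7) = -5

Propagation after the edit:
  n1: runs — x3 2->-8; result 7 (same value as before).
  n3: runs — x3 2->-8; result 8.
  n4: runs — n3 2->8; result 7.
  n7: runs — n4 2->7; result 0.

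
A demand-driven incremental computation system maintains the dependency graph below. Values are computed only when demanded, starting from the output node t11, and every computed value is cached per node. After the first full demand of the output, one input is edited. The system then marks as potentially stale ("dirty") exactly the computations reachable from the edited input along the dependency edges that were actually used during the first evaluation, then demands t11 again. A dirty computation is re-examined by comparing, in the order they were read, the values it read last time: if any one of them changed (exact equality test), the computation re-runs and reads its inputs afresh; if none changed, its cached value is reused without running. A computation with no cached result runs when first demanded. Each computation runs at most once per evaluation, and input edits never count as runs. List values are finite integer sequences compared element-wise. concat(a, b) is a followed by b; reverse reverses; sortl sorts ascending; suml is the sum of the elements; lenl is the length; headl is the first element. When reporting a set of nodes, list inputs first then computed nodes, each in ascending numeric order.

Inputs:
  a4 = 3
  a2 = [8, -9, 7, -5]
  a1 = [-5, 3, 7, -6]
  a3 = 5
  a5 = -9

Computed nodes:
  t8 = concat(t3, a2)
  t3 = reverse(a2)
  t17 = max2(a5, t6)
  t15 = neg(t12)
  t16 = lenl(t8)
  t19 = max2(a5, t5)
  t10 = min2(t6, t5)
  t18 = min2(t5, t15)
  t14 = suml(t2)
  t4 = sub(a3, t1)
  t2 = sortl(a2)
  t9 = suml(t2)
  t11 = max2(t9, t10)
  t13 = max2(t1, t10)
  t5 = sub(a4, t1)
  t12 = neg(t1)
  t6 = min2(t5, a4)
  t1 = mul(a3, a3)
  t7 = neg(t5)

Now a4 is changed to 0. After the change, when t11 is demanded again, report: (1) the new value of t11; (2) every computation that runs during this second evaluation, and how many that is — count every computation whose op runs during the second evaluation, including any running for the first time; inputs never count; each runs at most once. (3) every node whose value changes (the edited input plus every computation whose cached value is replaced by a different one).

First evaluation (everything demanded from the output):
  t1 = mul(5, 5) = 25
  t2 = sortl([8, -9, 7, -5]) = [-9, -5, 7, 8]
  t5 = sub(3, 25) = -22
  t6 = min2(-22, 3) = -22
  t9 = suml([-9, -5, 7, 8]) = 1
  t10 = min2(-22, -22) = -22
  t11 = max2(1, -22) = 1

Propagation after the edit:
  t5: runs — a4 3->0; result -25.
  t6: runs — t5 -22->-25; a4 3->0; result -25.
  t10: runs — t6 -22->-25; t5 -22->-25; result -25.
  t11: runs — t10 -22->-25; result 1 (same value as before).

New value of t11: 1.
Computations that run: t5, t6, t10, t11 — 4 in total.
Values that change: a4, t5, t6, t10.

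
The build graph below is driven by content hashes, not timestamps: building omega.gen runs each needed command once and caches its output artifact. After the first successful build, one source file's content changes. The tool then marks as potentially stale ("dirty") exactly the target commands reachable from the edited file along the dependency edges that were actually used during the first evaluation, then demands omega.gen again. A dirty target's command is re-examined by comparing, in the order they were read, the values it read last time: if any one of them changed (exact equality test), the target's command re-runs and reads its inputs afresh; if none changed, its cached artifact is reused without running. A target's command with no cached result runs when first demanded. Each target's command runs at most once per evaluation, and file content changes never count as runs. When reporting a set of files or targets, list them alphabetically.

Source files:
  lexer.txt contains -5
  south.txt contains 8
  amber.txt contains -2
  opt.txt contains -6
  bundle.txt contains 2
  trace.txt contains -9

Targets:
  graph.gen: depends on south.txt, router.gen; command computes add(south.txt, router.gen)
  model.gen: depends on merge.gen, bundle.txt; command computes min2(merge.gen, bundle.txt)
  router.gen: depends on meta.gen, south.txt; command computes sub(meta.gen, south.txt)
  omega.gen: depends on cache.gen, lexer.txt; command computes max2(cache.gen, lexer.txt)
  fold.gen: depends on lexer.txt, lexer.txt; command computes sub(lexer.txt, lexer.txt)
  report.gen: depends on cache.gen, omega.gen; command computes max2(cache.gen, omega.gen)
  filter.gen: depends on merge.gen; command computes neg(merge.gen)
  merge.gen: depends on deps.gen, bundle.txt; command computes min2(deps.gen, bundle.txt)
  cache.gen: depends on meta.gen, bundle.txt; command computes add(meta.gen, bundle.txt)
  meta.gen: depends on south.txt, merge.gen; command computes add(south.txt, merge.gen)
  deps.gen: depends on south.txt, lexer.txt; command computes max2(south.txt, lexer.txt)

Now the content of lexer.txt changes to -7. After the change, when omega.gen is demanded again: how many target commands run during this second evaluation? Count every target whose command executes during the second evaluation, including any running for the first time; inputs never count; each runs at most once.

Run set: deps.gen, omega.gen (2 run).
The important point: at merge.gen every value read last time is unchanged, so the dirty flag clears without a run.

Initial pass — values computed on the first demand:
  deps.gen = max2(8, -5) = 8
  merge.gen = min2(8, 2) = 2
  meta.gen = add(8, 2) = 10
  cache.gen = add(10, 2) = 12
  omega.gen = max2(12, -5) = 12

Second demand — change propagation:
  deps.gen: re-runs because lexer.txt -5->-7; new result 8 (unchanged).
  merge.gen: re-examined; everything it read last time is the same (deps.gen unchanged, bundle.txt unchanged) — cache 2 kept, no run.
  meta.gen: re-examined; everything it read last time is the same (south.txt unchanged, merge.gen unchanged) — cache 10 kept, no run.
  cache.gen: re-examined; everything it read last time is the same (meta.gen unchanged, bundle.txt unchanged) — cache 12 kept, no run.
  omega.gen: re-runs because lexer.txt -5->-7; new result 12 (unchanged).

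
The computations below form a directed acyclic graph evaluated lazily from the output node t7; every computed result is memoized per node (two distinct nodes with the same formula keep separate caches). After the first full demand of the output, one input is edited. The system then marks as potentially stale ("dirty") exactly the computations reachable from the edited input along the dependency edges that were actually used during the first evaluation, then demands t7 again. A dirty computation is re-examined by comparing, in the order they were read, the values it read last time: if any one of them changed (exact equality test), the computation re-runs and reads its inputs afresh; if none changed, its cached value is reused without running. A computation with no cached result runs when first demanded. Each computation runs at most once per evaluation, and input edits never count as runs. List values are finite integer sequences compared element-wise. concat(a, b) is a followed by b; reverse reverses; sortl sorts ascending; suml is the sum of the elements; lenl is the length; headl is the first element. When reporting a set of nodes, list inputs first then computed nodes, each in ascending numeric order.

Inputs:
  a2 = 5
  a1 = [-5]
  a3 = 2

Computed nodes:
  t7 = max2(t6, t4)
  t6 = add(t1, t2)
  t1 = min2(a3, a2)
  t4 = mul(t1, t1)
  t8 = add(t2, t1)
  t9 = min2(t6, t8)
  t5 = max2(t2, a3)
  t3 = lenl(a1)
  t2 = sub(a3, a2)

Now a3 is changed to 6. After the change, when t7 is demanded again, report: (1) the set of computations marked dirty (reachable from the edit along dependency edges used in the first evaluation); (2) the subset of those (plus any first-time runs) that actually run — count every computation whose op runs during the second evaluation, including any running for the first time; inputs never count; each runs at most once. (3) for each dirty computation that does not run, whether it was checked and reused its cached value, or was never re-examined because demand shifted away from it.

First demand of the output computes:
  t1 = min2(2, 5) = 2
  t2 = sub(2, 5) = -3
  t4 = mul(2, 2) = 4
  t6 = add(2, -3) = -1
  t7 = max2(-1, 4) = 4

After the edit, cleaning proceeds:
  t1: a read changed (a3 2->6) — executes, giving 5.
  t2: a read changed (a3 2->6) — executes, giving 1.
  t4: a read changed (t1 2->5; t1 2->5) — executes, giving 25.
  t6: a read changed (t1 2->5; t2 -3->1) — executes, giving 6.
  t7: a read changed (t6 -1->6; t4 4->25) — executes, giving 25.

The edit dirties: t1, t2, t4, t6, t7.
5 computations run: t1, t2, t4, t6, t7.
No dirty computation escaped a run.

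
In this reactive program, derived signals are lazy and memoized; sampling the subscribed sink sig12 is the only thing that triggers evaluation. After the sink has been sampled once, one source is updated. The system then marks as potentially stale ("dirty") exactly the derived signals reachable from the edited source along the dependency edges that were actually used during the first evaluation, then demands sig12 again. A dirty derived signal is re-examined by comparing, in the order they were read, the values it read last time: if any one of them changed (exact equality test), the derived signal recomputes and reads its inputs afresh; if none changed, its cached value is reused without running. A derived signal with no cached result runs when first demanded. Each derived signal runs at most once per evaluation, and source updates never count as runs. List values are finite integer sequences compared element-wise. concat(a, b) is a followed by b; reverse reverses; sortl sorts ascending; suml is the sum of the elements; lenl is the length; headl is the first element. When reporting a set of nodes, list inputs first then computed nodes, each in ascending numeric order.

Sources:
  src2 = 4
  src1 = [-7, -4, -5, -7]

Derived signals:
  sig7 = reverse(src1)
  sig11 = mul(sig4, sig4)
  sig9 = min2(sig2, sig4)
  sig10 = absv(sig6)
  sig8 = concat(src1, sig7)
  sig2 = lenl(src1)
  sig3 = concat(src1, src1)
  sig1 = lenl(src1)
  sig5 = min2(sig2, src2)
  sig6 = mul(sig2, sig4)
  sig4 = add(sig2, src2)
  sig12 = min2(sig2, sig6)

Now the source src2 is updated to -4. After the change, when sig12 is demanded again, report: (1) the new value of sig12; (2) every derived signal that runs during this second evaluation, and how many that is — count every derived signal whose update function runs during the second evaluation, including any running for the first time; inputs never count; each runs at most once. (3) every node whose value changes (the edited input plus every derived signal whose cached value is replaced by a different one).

First demand of the output computes:
  sig2 = lenl([-7, -4, -5, -7]) = 4
  sig4 = add(4, 4) = 8
  sig6 = mul(4, 8) = 32
  sig12 = min2(4, 32) = 4

After the edit, cleaning proceeds:
  sig4: a read changed (src2 4->-4) — executes, giving 0.
  sig6: a read changed (sig4 8->0) — executes, giving 0.
  sig12: a read changed (sig6 32->0) — executes, giving 0.

Demanding sig12 again yields 0.
3 derived signals run: sig4, sig6, sig12.
The nodes whose values change: src2, sig4, sig6, sig12.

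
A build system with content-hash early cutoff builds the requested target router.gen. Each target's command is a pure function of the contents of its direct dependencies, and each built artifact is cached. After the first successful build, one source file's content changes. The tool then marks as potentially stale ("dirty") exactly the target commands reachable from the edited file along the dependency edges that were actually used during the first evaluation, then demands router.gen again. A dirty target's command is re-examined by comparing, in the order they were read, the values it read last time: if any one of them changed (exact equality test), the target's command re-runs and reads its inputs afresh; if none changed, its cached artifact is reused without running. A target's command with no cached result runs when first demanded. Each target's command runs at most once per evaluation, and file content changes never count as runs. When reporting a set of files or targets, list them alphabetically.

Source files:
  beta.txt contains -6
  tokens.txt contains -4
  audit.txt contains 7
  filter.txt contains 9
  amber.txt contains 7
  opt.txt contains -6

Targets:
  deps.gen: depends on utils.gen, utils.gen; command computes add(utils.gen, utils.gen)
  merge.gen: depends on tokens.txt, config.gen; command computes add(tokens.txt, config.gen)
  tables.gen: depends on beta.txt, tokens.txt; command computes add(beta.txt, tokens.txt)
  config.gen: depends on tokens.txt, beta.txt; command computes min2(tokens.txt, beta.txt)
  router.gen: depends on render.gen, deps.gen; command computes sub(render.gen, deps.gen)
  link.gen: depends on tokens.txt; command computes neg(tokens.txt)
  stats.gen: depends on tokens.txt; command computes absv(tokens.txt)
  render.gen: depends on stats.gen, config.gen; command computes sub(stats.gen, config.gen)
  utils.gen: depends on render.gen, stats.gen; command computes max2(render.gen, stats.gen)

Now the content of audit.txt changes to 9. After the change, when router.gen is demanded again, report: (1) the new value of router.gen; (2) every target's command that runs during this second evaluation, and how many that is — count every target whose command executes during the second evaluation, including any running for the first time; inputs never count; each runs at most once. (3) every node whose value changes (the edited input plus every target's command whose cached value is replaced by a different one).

New value of router.gen: -10.
Target commands that run: none — 0 in total.
Values that change: audit.txt.
Key observation: audit.txt is never demanded by the output, so the edit triggers no recomputation at all.

First evaluation (everything demanded from the output):
  config.gen = min2(-4, -6) = -6
  stats.gen = absv(-4) = 4
  render.gen = sub(4, -6) = 10
  utils.gen = max2(10, 4) = 10
  deps.gen = add(10, 10) = 20
  router.gen = sub(10, 20) = -10

Propagation after the edit:
  audit.txt feeds no computation that the output demands — nothing is marked dirty and nothing runs.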